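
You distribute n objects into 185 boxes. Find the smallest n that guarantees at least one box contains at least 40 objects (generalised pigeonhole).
n = (40 − 1)·185 + 1 = 7216

By the generalised pigeonhole principle, to guarantee some box contains ≥ r objects we need more than (r − 1) · k objects total. Threshold: n = (r − 1) · k + 1. With r = 40 and k = 185: n = 39 · 185 + 1 = 7215 + 1 = 7216. For n = 7215 = 39 · 185, we can put exactly 39 objects in every box, avoiding 40 in any single one — so 7216 is tight.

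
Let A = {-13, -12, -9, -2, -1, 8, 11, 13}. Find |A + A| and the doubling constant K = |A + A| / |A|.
K = |A + A| / |A| = 32/8 = 4

Enumerate A + A = {a + b : a, b ∈ A}. With |A| = 8, there are |A|^2 = 64 ordered sum pairs; collecting distinct values, A + A = {-26, -25, -24, -22, -21, -18, -15, -14, -13, -11, -10, -5, -4, -3, -2, -1, 0, 1, 2, 4, 6, 7, 9, 10, 11, 12, 16, 19, 21, 22, 24, 26}, so |A + A| = 32. Thus K = 32/8 = 4. For comparison, the minimum possible |A + A| over all 8-element sets is 2·8 − 1 = 15 (so min K = 15/8), attained only by arithmetic progressions.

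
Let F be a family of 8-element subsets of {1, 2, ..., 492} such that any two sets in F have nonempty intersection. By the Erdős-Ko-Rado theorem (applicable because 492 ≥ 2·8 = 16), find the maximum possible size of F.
max |F| = C(491, 7) = 1307623406646690

Erdős-Ko-Rado (1961): when n ≥ 2k, max |F| = C(n−1, k−1). The bound is attained by the star {A : i ∈ A} for any fixed i ∈ [n]. Here C(492−1, 8−1) = C(491, 7) = 1307623406646690.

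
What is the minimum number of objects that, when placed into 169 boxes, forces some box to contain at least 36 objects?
n = (36 − 1)·169 + 1 = 5916

By the generalised pigeonhole principle, to guarantee some box contains ≥ r objects we need more than (r − 1) · k objects total. Threshold: n = (r − 1) · k + 1. With r = 36 and k = 169: n = 35 · 169 + 1 = 5915 + 1 = 5916. For n = 5915 = 35 · 169, we can put exactly 35 objects in every box, avoiding 36 in any single one — so 5916 is tight.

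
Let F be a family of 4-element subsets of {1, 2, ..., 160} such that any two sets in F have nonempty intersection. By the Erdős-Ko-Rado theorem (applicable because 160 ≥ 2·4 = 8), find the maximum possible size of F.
max |F| = C(159, 3) = 657359

The Erdős-Ko-Rado theorem states: for n ≥ 2k, an intersecting family of k-subsets of an n-element set has size at most C(n − 1, k − 1), with equality for 'star' families {A ⊆ [n] : |A| = k, i ∈ A} (fix an element i). For n = 160, k = 4: C(159, 3) = 657359.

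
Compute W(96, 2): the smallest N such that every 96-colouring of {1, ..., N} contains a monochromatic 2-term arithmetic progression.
W(96, 2) = 96 + 1 = 97

A 2-term AP is any pair of integers, so a monochromatic 2-AP exists iff some colour is used at least twice. With 96 colours, the colouring i ↦ i on {1, ..., 96} uses each colour once, avoiding any monochromatic pair, so W(96, 2) > 96. For {1, ..., 97}, pigeonhole forces two integers of the same colour, which form a monochromatic 2-AP. Hence W(96, 2) = 97.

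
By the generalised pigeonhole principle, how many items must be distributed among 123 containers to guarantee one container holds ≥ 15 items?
n = (15 − 1)·123 + 1 = 1723

By the generalised pigeonhole principle, to guarantee some box contains ≥ r objects we need more than (r − 1) · k objects total. Threshold: n = (r − 1) · k + 1. With r = 15 and k = 123: n = 14 · 123 + 1 = 1722 + 1 = 1723. For n = 1722 = 14 · 123, we can put exactly 14 objects in every box, avoiding 15 in any single one — so 1723 is tight.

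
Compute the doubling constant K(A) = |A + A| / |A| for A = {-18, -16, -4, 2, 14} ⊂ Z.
K = |A + A| / |A| = 14/5

Enumerate A + A = {a + b : a, b ∈ A}. With |A| = 5, there are |A|^2 = 25 ordered sum pairs; collecting distinct values, A + A = {-36, -34, -32, -22, -20, -16, -14, -8, -4, -2, 4, 10, 16, 28}, so |A + A| = 14. Thus K = 14/5. For comparison, the minimum possible |A + A| over all 5-element sets is 2·5 − 1 = 9 (so min K = 9/5), attained only by arithmetic progressions.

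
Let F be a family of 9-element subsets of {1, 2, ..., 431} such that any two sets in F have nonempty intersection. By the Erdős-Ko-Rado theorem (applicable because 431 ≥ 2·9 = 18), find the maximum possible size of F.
max |F| = C(430, 8) = 27150736911558975

The Erdős-Ko-Rado theorem states: for n ≥ 2k, an intersecting family of k-subsets of an n-element set has size at most C(n − 1, k − 1), with equality for 'star' families {A ⊆ [n] : |A| = k, i ∈ A} (fix an element i). For n = 431, k = 9: C(430, 8) = 27150736911558975.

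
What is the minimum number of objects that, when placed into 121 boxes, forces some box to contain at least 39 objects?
n = (39 − 1)·121 + 1 = 4599

By the generalised pigeonhole principle, to guarantee some box contains ≥ r objects we need more than (r − 1) · k objects total. Threshold: n = (r − 1) · k + 1. With r = 39 and k = 121: n = 38 · 121 + 1 = 4598 + 1 = 4599. For n = 4598 = 38 · 121, we can put exactly 38 objects in every box, avoiding 39 in any single one — so 4599 is tight.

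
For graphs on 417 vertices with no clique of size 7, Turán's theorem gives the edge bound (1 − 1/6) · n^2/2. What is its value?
Turán density bound = (5/6) · 417^2/2 = 289815/4 ≈ 72453.75

Turán's theorem: ex(n, K_{r+1}) is achieved by the complete r-partite Turán graph T(n, r) with parts as balanced as possible, and is at most (1 − 1/r) · n^2/2. For r = 6, n = 417: the density bound is (5/6) · 173889/2 = 289815/4 ≈ 72453.75. The integer-valued extremum is e(T(417, 6)) = 72453, which is strictly less than the density bound 289815/4 since 6 ∤ 417 (the parts of T(417, 6) cannot all be equal).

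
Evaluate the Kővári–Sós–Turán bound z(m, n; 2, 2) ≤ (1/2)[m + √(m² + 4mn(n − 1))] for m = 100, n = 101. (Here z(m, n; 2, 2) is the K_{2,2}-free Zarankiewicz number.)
z(100, 101; 2, 2) ≤ (1/2)[100 + √(100² + 4·100·101·100)] = (1/2)[100 + √4050000] = 1056.2306

Kővári–Sós–Turán: let r_1, ..., r_100 be the row sums and z = Σ r_i the total number of 1s. Each pair of columns can share at most one row with both entries 1 (else a 2×2 all-ones block appears), so Σ_i C(r_i, 2) ≤ C(101, 2) = 5050. By convexity Σ_i C(r_i, 2) ≥ 100·C(z/100, 2) = z(z − 100)/(2·100), giving z² − 100z − 100·101·100 ≤ 0 and hence z ≤ (1/2)[100 + √(10000 + 4·1010000)] = (1/2)[100 + √4050000] ≈ (1/2)(100 + 2012.4612) = 1056.2306.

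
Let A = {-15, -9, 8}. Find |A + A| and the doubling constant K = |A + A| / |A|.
K = |A + A| / |A| = 6/3 = 2

Enumerate A + A = {a + b : a, b ∈ A}. With |A| = 3, there are |A|^2 = 9 ordered sum pairs; collecting distinct values, A + A = {-30, -24, -18, -7, -1, 16}, so |A + A| = 6. Thus K = 6/3 = 2. For comparison, the minimum possible |A + A| over all 3-element sets is 2·3 − 1 = 5 (so min K = 5/3), attained only by arithmetic progressions.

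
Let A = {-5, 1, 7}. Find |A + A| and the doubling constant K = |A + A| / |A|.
K = |A + A| / |A| = 5/3

Enumerate A + A = {a + b : a, b ∈ A}. With |A| = 3, there are |A|^2 = 9 ordered sum pairs; collecting distinct values, A + A = {-10, -4, 2, 8, 14}, so |A + A| = 5. Thus K = 5/3. Here |A + A| = 2|A| − 1 = 5, the minimum possible — so K = 5/3 is minimal, which holds iff A is an arithmetic progression.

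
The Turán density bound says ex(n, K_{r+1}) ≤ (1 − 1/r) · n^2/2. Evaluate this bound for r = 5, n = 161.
Turán density bound = (4/5) · 161^2/2 = 51842/5 ≈ 10368.4

Turán's theorem: ex(n, K_{r+1}) is achieved by the complete r-partite Turán graph T(n, r) with parts as balanced as possible, and is at most (1 − 1/r) · n^2/2. For r = 5, n = 161: the density bound is (4/5) · 25921/2 = 51842/5 ≈ 10368.4. The integer-valued extremum is e(T(161, 5)) = 10368, which is strictly less than the density bound 51842/5 since 5 ∤ 161 (the parts of T(161, 5) cannot all be equal).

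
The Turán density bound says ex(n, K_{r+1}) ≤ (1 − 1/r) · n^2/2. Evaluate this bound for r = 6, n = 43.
Turán density bound = (5/6) · 43^2/2 = 9245/12 ≈ 770.4167

Turán's theorem: ex(n, K_{r+1}) is achieved by the complete r-partite Turán graph T(n, r) with parts as balanced as possible, and is at most (1 − 1/r) · n^2/2. For r = 6, n = 43: the density bound is (5/6) · 1849/2 = 9245/12 ≈ 770.4167. The integer-valued extremum is e(T(43, 6)) = 770, which is strictly less than the density bound 9245/12 since 6 ∤ 43 (the parts of T(43, 6) cannot all be equal).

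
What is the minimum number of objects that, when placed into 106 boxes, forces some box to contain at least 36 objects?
n = (36 − 1)·106 + 1 = 3711

By the generalised pigeonhole principle, to guarantee some box contains ≥ r objects we need more than (r − 1) · k objects total. Threshold: n = (r − 1) · k + 1. With r = 36 and k = 106: n = 35 · 106 + 1 = 3710 + 1 = 3711. For n = 3710 = 35 · 106, we can put exactly 35 objects in every box, avoiding 36 in any single one — so 3711 is tight.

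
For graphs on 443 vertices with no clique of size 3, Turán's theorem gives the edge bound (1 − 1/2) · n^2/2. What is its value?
Turán density bound = (1/2) · 443^2/2 = 196249/4 ≈ 49062.25

Turán's theorem: ex(n, K_{r+1}) is achieved by the complete r-partite Turán graph T(n, r) with parts as balanced as possible, and is at most (1 − 1/r) · n^2/2. For r = 2, n = 443: the density bound is (1/2) · 196249/2 = 196249/4 ≈ 49062.25. The integer-valued extremum is e(T(443, 2)) = 49062, which is strictly less than the density bound 196249/4 since 2 ∤ 443 (the parts of T(443, 2) cannot all be equal).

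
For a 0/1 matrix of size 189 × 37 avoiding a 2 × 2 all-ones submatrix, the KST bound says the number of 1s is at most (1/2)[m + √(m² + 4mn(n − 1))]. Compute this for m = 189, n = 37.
z(189, 37; 2, 2) ≤ (1/2)[189 + √(189² + 4·189·37·36)] = (1/2)[189 + √1042713] = 605.0666

Kővári–Sós–Turán: let r_1, ..., r_189 be the row sums and z = Σ r_i the total number of 1s. Each pair of columns can share at most one row with both entries 1 (else a 2×2 all-ones block appears), so Σ_i C(r_i, 2) ≤ C(37, 2) = 666. By convexity Σ_i C(r_i, 2) ≥ 189·C(z/189, 2) = z(z − 189)/(2·189), giving z² − 189z − 189·37·36 ≤ 0 and hence z ≤ (1/2)[189 + √(35721 + 4·251748)] = (1/2)[189 + √1042713] ≈ (1/2)(189 + 1021.1332) = 605.0666.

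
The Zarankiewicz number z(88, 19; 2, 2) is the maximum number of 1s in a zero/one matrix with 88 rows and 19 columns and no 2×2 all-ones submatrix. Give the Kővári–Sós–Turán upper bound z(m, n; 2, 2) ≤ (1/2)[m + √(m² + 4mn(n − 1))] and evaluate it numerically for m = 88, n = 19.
z(88, 19; 2, 2) ≤ (1/2)[88 + √(88² + 4·88·19·18)] = (1/2)[88 + √128128] = 222.9749

Kővári–Sós–Turán: let r_1, ..., r_88 be the row sums and z = Σ r_i the total number of 1s. Each pair of columns can share at most one row with both entries 1 (else a 2×2 all-ones block appears), so Σ_i C(r_i, 2) ≤ C(19, 2) = 171. By convexity Σ_i C(r_i, 2) ≥ 88·C(z/88, 2) = z(z − 88)/(2·88), giving z² − 88z − 88·19·18 ≤ 0 and hence z ≤ (1/2)[88 + √(7744 + 4·30096)] = (1/2)[88 + √128128] ≈ (1/2)(88 + 357.9497) = 222.9749.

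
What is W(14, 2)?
W(14, 2) = 14 + 1 = 15

A 2-term AP is any pair of integers, so a monochromatic 2-AP exists iff some colour is used at least twice. With 14 colours, the colouring i ↦ i on {1, ..., 14} uses each colour once, avoiding any monochromatic pair, so W(14, 2) > 14. For {1, ..., 15}, pigeonhole forces two integers of the same colour, which form a monochromatic 2-AP. Hence W(14, 2) = 15.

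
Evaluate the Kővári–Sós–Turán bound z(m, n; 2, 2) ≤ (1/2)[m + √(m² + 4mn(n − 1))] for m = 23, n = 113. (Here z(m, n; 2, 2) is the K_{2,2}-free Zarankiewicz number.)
z(23, 113; 2, 2) ≤ (1/2)[23 + √(23² + 4·23·113·112)] = (1/2)[23 + √1164881] = 551.1483

Kővári–Sós–Turán: let r_1, ..., r_23 be the row sums and z = Σ r_i the total number of 1s. Each pair of columns can share at most one row with both entries 1 (else a 2×2 all-ones block appears), so Σ_i C(r_i, 2) ≤ C(113, 2) = 6328. By convexity Σ_i C(r_i, 2) ≥ 23·C(z/23, 2) = z(z − 23)/(2·23), giving z² − 23z − 23·113·112 ≤ 0 and hence z ≤ (1/2)[23 + √(529 + 4·291088)] = (1/2)[23 + √1164881] ≈ (1/2)(23 + 1079.2965) = 551.1483.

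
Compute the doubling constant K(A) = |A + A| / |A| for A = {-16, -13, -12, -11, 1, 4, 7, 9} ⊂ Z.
K = |A + A| / |A| = 30/8 = 15/4

Enumerate A + A = {a + b : a, b ∈ A}. With |A| = 8, there are |A|^2 = 64 ordered sum pairs; collecting distinct values, A + A = {-32, -29, -28, -27, -26, -25, -24, -23, -22, -15, -12, -11, -10, -9, -8, -7, -6, -5, -4, -3, -2, 2, 5, 8, 10, 11, 13, 14, 16, 18}, so |A + A| = 30. Thus K = 30/8 = 15/4. For comparison, the minimum possible |A + A| over all 8-element sets is 2·8 − 1 = 15 (so min K = 15/8), attained only by arithmetic progressions.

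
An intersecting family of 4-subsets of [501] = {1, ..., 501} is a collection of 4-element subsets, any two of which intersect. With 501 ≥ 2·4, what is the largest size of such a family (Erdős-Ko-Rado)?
max |F| = C(500, 3) = 20708500

Erdős-Ko-Rado (1961): when n ≥ 2k, max |F| = C(n−1, k−1). The bound is attained by the star {A : i ∈ A} for any fixed i ∈ [n]. Here C(501−1, 4−1) = C(500, 3) = 20708500.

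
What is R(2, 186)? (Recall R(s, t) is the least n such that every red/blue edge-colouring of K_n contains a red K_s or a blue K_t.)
R(2, 186) = 186

R(2, k) = k for all k ≥ 2: in a 2-colouring of K_k, either some edge is red (a red K_2) or all edges are blue (a blue K_k). And K_{185} coloured all-blue has no blue K_186, so R(2, 186) > 185. Hence R(2, 186) = 186.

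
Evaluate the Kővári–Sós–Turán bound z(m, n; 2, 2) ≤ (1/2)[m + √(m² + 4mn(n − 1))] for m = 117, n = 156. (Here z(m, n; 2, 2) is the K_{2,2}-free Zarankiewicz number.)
z(117, 156; 2, 2) ≤ (1/2)[117 + √(117² + 4·117·156·155)] = (1/2)[117 + √11329929] = 1741.498

Kővári–Sós–Turán: let r_1, ..., r_117 be the row sums and z = Σ r_i the total number of 1s. Each pair of columns can share at most one row with both entries 1 (else a 2×2 all-ones block appears), so Σ_i C(r_i, 2) ≤ C(156, 2) = 12090. By convexity Σ_i C(r_i, 2) ≥ 117·C(z/117, 2) = z(z − 117)/(2·117), giving z² − 117z − 117·156·155 ≤ 0 and hence z ≤ (1/2)[117 + √(13689 + 4·2829060)] = (1/2)[117 + √11329929] ≈ (1/2)(117 + 3365.996) = 1741.498.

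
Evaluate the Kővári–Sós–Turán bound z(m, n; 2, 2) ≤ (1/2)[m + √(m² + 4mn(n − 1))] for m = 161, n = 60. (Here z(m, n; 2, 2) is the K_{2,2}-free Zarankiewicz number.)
z(161, 60; 2, 2) ≤ (1/2)[161 + √(161² + 4·161·60·59)] = (1/2)[161 + √2305681] = 839.7235

Kővári–Sós–Turán: let r_1, ..., r_161 be the row sums and z = Σ r_i the total number of 1s. Each pair of columns can share at most one row with both entries 1 (else a 2×2 all-ones block appears), so Σ_i C(r_i, 2) ≤ C(60, 2) = 1770. By convexity Σ_i C(r_i, 2) ≥ 161·C(z/161, 2) = z(z − 161)/(2·161), giving z² − 161z − 161·60·59 ≤ 0 and hence z ≤ (1/2)[161 + √(25921 + 4·569940)] = (1/2)[161 + √2305681] ≈ (1/2)(161 + 1518.4469) = 839.7235.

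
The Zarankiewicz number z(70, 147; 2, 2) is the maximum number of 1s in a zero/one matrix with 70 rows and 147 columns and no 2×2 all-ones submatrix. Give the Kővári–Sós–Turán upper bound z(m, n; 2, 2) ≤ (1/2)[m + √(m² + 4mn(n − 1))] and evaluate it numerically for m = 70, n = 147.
z(70, 147; 2, 2) ≤ (1/2)[70 + √(70² + 4·70·147·146)] = (1/2)[70 + √6014260] = 1261.1994

Kővári–Sós–Turán: let r_1, ..., r_70 be the row sums and z = Σ r_i the total number of 1s. Each pair of columns can share at most one row with both entries 1 (else a 2×2 all-ones block appears), so Σ_i C(r_i, 2) ≤ C(147, 2) = 10731. By convexity Σ_i C(r_i, 2) ≥ 70·C(z/70, 2) = z(z − 70)/(2·70), giving z² − 70z − 70·147·146 ≤ 0 and hence z ≤ (1/2)[70 + √(4900 + 4·1502340)] = (1/2)[70 + √6014260] ≈ (1/2)(70 + 2452.3988) = 1261.1994.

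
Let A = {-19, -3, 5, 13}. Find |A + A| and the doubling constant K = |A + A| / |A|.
K = |A + A| / |A| = 8/4 = 2

Enumerate A + A = {a + b : a, b ∈ A}. With |A| = 4, there are |A|^2 = 16 ordered sum pairs; collecting distinct values, A + A = {-38, -22, -14, -6, 2, 10, 18, 26}, so |A + A| = 8. Thus K = 8/4 = 2. For comparison, the minimum possible |A + A| over all 4-element sets is 2·4 − 1 = 7 (so min K = 7/4), attained only by arithmetic progressions.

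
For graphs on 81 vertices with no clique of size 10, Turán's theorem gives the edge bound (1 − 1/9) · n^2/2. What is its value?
Turán density bound = (8/9) · 81^2/2 = 2916

Turán's theorem: ex(n, K_{r+1}) is achieved by the complete r-partite Turán graph T(n, r) with parts as balanced as possible, and is at most (1 − 1/r) · n^2/2. For r = 9, n = 81: the density bound is (8/9) · 6561/2 = 2916. Since 9 ∣ 81, the Turán graph T(81, 9) has parts of equal size 9, and its edge count e(T(81, 9)) = 2916 attains the density bound exactly.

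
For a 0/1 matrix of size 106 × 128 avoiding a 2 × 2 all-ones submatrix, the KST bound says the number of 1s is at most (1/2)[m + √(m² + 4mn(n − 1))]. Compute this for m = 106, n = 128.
z(106, 128; 2, 2) ≤ (1/2)[106 + √(106² + 4·106·128·127)] = (1/2)[106 + √6903780] = 1366.7523

Kővári–Sós–Turán: let r_1, ..., r_106 be the row sums and z = Σ r_i the total number of 1s. Each pair of columns can share at most one row with both entries 1 (else a 2×2 all-ones block appears), so Σ_i C(r_i, 2) ≤ C(128, 2) = 8128. By convexity Σ_i C(r_i, 2) ≥ 106·C(z/106, 2) = z(z − 106)/(2·106), giving z² − 106z − 106·128·127 ≤ 0 and hence z ≤ (1/2)[106 + √(11236 + 4·1723136)] = (1/2)[106 + √6903780] ≈ (1/2)(106 + 2627.5045) = 1366.7523.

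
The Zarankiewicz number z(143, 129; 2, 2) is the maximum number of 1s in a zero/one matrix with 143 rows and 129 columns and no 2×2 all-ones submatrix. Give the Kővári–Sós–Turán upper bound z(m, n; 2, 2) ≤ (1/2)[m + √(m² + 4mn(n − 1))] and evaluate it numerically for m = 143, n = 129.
z(143, 129; 2, 2) ≤ (1/2)[143 + √(143² + 4·143·129·128)] = (1/2)[143 + √9465313] = 1609.7874

Kővári–Sós–Turán: let r_1, ..., r_143 be the row sums and z = Σ r_i the total number of 1s. Each pair of columns can share at most one row with both entries 1 (else a 2×2 all-ones block appears), so Σ_i C(r_i, 2) ≤ C(129, 2) = 8256. By convexity Σ_i C(r_i, 2) ≥ 143·C(z/143, 2) = z(z − 143)/(2·143), giving z² − 143z − 143·129·128 ≤ 0 and hence z ≤ (1/2)[143 + √(20449 + 4·2361216)] = (1/2)[143 + √9465313] ≈ (1/2)(143 + 3076.5749) = 1609.7874.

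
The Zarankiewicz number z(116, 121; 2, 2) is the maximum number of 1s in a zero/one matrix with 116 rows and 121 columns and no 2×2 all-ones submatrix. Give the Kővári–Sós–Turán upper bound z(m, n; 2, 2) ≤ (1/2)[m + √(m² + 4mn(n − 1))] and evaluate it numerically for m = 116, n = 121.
z(116, 121; 2, 2) ≤ (1/2)[116 + √(116² + 4·116·121·120)] = (1/2)[116 + √6750736] = 1357.1089

Kővári–Sós–Turán: let r_1, ..., r_116 be the row sums and z = Σ r_i the total number of 1s. Each pair of columns can share at most one row with both entries 1 (else a 2×2 all-ones block appears), so Σ_i C(r_i, 2) ≤ C(121, 2) = 7260. By convexity Σ_i C(r_i, 2) ≥ 116·C(z/116, 2) = z(z − 116)/(2·116), giving z² − 116z − 116·121·120 ≤ 0 and hence z ≤ (1/2)[116 + √(13456 + 4·1684320)] = (1/2)[116 + √6750736] ≈ (1/2)(116 + 2598.2179) = 1357.1089.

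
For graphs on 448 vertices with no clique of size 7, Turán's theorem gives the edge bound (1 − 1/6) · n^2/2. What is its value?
Turán density bound = (5/6) · 448^2/2 = 250880/3 ≈ 83626.6667

Turán's theorem: ex(n, K_{r+1}) is achieved by the complete r-partite Turán graph T(n, r) with parts as balanced as possible, and is at most (1 − 1/r) · n^2/2. For r = 6, n = 448: the density bound is (5/6) · 200704/2 = 250880/3 ≈ 83626.6667. The integer-valued extremum is e(T(448, 6)) = 83626, which is strictly less than the density bound 250880/3 since 6 ∤ 448 (the parts of T(448, 6) cannot all be equal).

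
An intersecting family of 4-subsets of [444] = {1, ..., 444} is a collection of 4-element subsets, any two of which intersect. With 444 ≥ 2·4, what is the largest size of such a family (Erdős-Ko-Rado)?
max |F| = C(443, 3) = 14391741

The Erdős-Ko-Rado theorem states: for n ≥ 2k, an intersecting family of k-subsets of an n-element set has size at most C(n − 1, k − 1), with equality for 'star' families {A ⊆ [n] : |A| = k, i ∈ A} (fix an element i). For n = 444, k = 4: C(443, 3) = 14391741.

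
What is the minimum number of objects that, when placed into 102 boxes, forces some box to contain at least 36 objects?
n = (36 − 1)·102 + 1 = 3571

By the generalised pigeonhole principle, to guarantee some box contains ≥ r objects we need more than (r − 1) · k objects total. Threshold: n = (r − 1) · k + 1. With r = 36 and k = 102: n = 35 · 102 + 1 = 3570 + 1 = 3571. For n = 3570 = 35 · 102, we can put exactly 35 objects in every box, avoiding 36 in any single one — so 3571 is tight.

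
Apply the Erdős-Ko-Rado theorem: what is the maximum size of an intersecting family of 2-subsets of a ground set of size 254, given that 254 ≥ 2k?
max |F| = C(253, 1) = 253

The Erdős-Ko-Rado theorem states: for n ≥ 2k, an intersecting family of k-subsets of an n-element set has size at most C(n − 1, k − 1), with equality for 'star' families {A ⊆ [n] : |A| = k, i ∈ A} (fix an element i). For n = 254, k = 2: C(253, 1) = 253.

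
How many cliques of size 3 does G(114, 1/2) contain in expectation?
E[# K_3] = C(114, 3) · (1/2)^C(3, 2) = 240464 / 2^3 = 30058

For each 3-subset S of vertices (there are C(114, 3) = 240464 such S), let X_S = 1 if S induces a K_3 (all C(3, 2) = 3 edges present). Then P(X_S = 1) = (1/2)^3 = 1/8. By linearity of expectation, E[# K_3] = C(114, 3) · (1/2)^3 = 240464 / 8 = 30058.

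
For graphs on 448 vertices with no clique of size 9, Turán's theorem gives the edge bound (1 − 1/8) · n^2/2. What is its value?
Turán density bound = (7/8) · 448^2/2 = 87808

Turán's theorem: ex(n, K_{r+1}) is achieved by the complete r-partite Turán graph T(n, r) with parts as balanced as possible, and is at most (1 − 1/r) · n^2/2. For r = 8, n = 448: the density bound is (7/8) · 200704/2 = 87808. Since 8 ∣ 448, the Turán graph T(448, 8) has parts of equal size 56, and its edge count e(T(448, 8)) = 87808 attains the density bound exactly.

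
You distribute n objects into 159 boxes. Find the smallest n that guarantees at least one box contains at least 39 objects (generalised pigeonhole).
n = (39 − 1)·159 + 1 = 6043

By the generalised pigeonhole principle, to guarantee some box contains ≥ r objects we need more than (r − 1) · k objects total. Threshold: n = (r − 1) · k + 1. With r = 39 and k = 159: n = 38 · 159 + 1 = 6042 + 1 = 6043. For n = 6042 = 38 · 159, we can put exactly 38 objects in every box, avoiding 39 in any single one — so 6043 is tight.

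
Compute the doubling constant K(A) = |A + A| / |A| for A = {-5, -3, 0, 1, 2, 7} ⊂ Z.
K = |A + A| / |A| = 17/6

Enumerate A + A = {a + b : a, b ∈ A}. With |A| = 6, there are |A|^2 = 36 ordered sum pairs; collecting distinct values, A + A = {-10, -8, -6, -5, -4, -3, -2, -1, 0, 1, 2, 3, 4, 7, 8, 9, 14}, so |A + A| = 17. Thus K = 17/6. For comparison, the minimum possible |A + A| over all 6-element sets is 2·6 − 1 = 11 (so min K = 11/6), attained only by arithmetic progressions.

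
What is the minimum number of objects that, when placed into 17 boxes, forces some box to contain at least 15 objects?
n = (15 − 1)·17 + 1 = 239

By the generalised pigeonhole principle, to guarantee some box contains ≥ r objects we need more than (r − 1) · k objects total. Threshold: n = (r − 1) · k + 1. With r = 15 and k = 17: n = 14 · 17 + 1 = 238 + 1 = 239. For n = 238 = 14 · 17, we can put exactly 14 objects in every box, avoiding 15 in any single one — so 239 is tight.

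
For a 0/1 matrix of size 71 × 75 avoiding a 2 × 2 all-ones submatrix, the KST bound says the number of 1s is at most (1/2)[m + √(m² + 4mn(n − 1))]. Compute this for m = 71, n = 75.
z(71, 75; 2, 2) ≤ (1/2)[71 + √(71² + 4·71·75·74)] = (1/2)[71 + √1581241] = 664.237

Kővári–Sós–Turán: let r_1, ..., r_71 be the row sums and z = Σ r_i the total number of 1s. Each pair of columns can share at most one row with both entries 1 (else a 2×2 all-ones block appears), so Σ_i C(r_i, 2) ≤ C(75, 2) = 2775. By convexity Σ_i C(r_i, 2) ≥ 71·C(z/71, 2) = z(z − 71)/(2·71), giving z² − 71z − 71·75·74 ≤ 0 and hence z ≤ (1/2)[71 + √(5041 + 4·394050)] = (1/2)[71 + √1581241] ≈ (1/2)(71 + 1257.4741) = 664.237.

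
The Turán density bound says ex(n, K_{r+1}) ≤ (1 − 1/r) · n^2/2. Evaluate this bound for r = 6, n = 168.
Turán density bound = (5/6) · 168^2/2 = 11760

Turán's theorem: ex(n, K_{r+1}) is achieved by the complete r-partite Turán graph T(n, r) with parts as balanced as possible, and is at most (1 − 1/r) · n^2/2. For r = 6, n = 168: the density bound is (5/6) · 28224/2 = 11760. Since 6 ∣ 168, the Turán graph T(168, 6) has parts of equal size 28, and its edge count e(T(168, 6)) = 11760 attains the density bound exactly.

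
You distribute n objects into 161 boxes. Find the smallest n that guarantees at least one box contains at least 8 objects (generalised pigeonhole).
n = (8 − 1)·161 + 1 = 1128

By the generalised pigeonhole principle, to guarantee some box contains ≥ r objects we need more than (r − 1) · k objects total. Threshold: n = (r − 1) · k + 1. With r = 8 and k = 161: n = 7 · 161 + 1 = 1127 + 1 = 1128. For n = 1127 = 7 · 161, we can put exactly 7 objects in every box, avoiding 8 in any single one — so 1128 is tight.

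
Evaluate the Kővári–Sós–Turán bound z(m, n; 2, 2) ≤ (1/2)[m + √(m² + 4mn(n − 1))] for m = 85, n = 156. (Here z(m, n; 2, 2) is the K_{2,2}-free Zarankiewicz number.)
z(85, 156; 2, 2) ≤ (1/2)[85 + √(85² + 4·85·156·155)] = (1/2)[85 + √8228425] = 1476.7616

Kővári–Sós–Turán: let r_1, ..., r_85 be the row sums and z = Σ r_i the total number of 1s. Each pair of columns can share at most one row with both entries 1 (else a 2×2 all-ones block appears), so Σ_i C(r_i, 2) ≤ C(156, 2) = 12090. By convexity Σ_i C(r_i, 2) ≥ 85·C(z/85, 2) = z(z − 85)/(2·85), giving z² − 85z − 85·156·155 ≤ 0 and hence z ≤ (1/2)[85 + √(7225 + 4·2055300)] = (1/2)[85 + √8228425] ≈ (1/2)(85 + 2868.5231) = 1476.7616.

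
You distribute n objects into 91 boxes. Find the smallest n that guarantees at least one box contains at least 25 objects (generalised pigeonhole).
n = (25 − 1)·91 + 1 = 2185

By the generalised pigeonhole principle, to guarantee some box contains ≥ r objects we need more than (r − 1) · k objects total. Threshold: n = (r − 1) · k + 1. With r = 25 and k = 91: n = 24 · 91 + 1 = 2184 + 1 = 2185. For n = 2184 = 24 · 91, we can put exactly 24 objects in every box, avoiding 25 in any single one — so 2185 is tight.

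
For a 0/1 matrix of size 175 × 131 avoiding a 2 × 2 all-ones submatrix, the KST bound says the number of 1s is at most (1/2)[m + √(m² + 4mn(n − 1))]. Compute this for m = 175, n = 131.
z(175, 131; 2, 2) ≤ (1/2)[175 + √(175² + 4·175·131·130)] = (1/2)[175 + √11951625] = 1816.0561

Kővári–Sós–Turán: let r_1, ..., r_175 be the row sums and z = Σ r_i the total number of 1s. Each pair of columns can share at most one row with both entries 1 (else a 2×2 all-ones block appears), so Σ_i C(r_i, 2) ≤ C(131, 2) = 8515. By convexity Σ_i C(r_i, 2) ≥ 175·C(z/175, 2) = z(z − 175)/(2·175), giving z² − 175z − 175·131·130 ≤ 0 and hence z ≤ (1/2)[175 + √(30625 + 4·2980250)] = (1/2)[175 + √11951625] ≈ (1/2)(175 + 3457.1122) = 1816.0561.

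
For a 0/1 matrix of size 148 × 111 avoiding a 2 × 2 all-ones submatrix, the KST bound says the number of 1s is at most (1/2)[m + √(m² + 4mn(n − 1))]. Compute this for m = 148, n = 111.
z(148, 111; 2, 2) ≤ (1/2)[148 + √(148² + 4·148·111·110)] = (1/2)[148 + √7250224] = 1420.312

Kővári–Sós–Turán: let r_1, ..., r_148 be the row sums and z = Σ r_i the total number of 1s. Each pair of columns can share at most one row with both entries 1 (else a 2×2 all-ones block appears), so Σ_i C(r_i, 2) ≤ C(111, 2) = 6105. By convexity Σ_i C(r_i, 2) ≥ 148·C(z/148, 2) = z(z − 148)/(2·148), giving z² − 148z − 148·111·110 ≤ 0 and hence z ≤ (1/2)[148 + √(21904 + 4·1807080)] = (1/2)[148 + √7250224] ≈ (1/2)(148 + 2692.624) = 1420.312.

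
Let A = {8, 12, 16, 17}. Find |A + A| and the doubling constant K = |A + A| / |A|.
K = |A + A| / |A| = 9/4

Enumerate A + A = {a + b : a, b ∈ A}. With |A| = 4, there are |A|^2 = 16 ordered sum pairs; collecting distinct values, A + A = {16, 20, 24, 25, 28, 29, 32, 33, 34}, so |A + A| = 9. Thus K = 9/4. For comparison, the minimum possible |A + A| over all 4-element sets is 2·4 − 1 = 7 (so min K = 7/4), attained only by arithmetic progressions.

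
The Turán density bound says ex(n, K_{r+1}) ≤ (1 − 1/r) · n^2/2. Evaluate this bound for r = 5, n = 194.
Turán density bound = (4/5) · 194^2/2 = 75272/5 ≈ 15054.4

Turán's theorem: ex(n, K_{r+1}) is achieved by the complete r-partite Turán graph T(n, r) with parts as balanced as possible, and is at most (1 − 1/r) · n^2/2. For r = 5, n = 194: the density bound is (4/5) · 37636/2 = 75272/5 ≈ 15054.4. The integer-valued extremum is e(T(194, 5)) = 15054, which is strictly less than the density bound 75272/5 since 5 ∤ 194 (the parts of T(194, 5) cannot all be equal).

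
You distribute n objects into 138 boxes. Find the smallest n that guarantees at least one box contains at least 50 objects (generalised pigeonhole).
n = (50 − 1)·138 + 1 = 6763

By the generalised pigeonhole principle, to guarantee some box contains ≥ r objects we need more than (r − 1) · k objects total. Threshold: n = (r − 1) · k + 1. With r = 50 and k = 138: n = 49 · 138 + 1 = 6762 + 1 = 6763. For n = 6762 = 49 · 138, we can put exactly 49 objects in every box, avoiding 50 in any single one — so 6763 is tight.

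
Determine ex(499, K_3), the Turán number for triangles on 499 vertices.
ex(499, K_3) = ⌊499^2/4⌋ = 62250

Mantel (1907): a triangle-free graph on n vertices has at most ⌊n^2/4⌋ edges, with equality for the complete bipartite graph K_{⌊n/2⌋, ⌈n/2⌉}. For n = 499: ⌊499^2/4⌋ = ⌊249001/4⌋ = 62250. The extremal graph is K_{249, 250}, which has 249·250 = 62250 edges.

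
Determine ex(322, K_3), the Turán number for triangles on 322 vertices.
ex(322, K_3) = ⌊322^2/4⌋ = 25921

Mantel (1907): a triangle-free graph on n vertices has at most ⌊n^2/4⌋ edges, with equality for the complete bipartite graph K_{⌊n/2⌋, ⌈n/2⌉}. For n = 322: ⌊322^2/4⌋ = ⌊103684/4⌋ = 25921. The extremal graph is K_{161, 161}, which has 161·161 = 25921 edges.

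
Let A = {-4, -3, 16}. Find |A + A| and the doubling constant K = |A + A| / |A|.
K = |A + A| / |A| = 6/3 = 2

Enumerate A + A = {a + b : a, b ∈ A}. With |A| = 3, there are |A|^2 = 9 ordered sum pairs; collecting distinct values, A + A = {-8, -7, -6, 12, 13, 32}, so |A + A| = 6. Thus K = 6/3 = 2. For comparison, the minimum possible |A + A| over all 3-element sets is 2·3 − 1 = 5 (so min K = 5/3), attained only by arithmetic progressions.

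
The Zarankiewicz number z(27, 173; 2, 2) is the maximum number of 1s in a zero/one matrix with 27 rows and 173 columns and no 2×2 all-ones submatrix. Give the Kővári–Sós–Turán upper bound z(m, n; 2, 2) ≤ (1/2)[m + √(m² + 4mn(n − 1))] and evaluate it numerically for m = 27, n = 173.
z(27, 173; 2, 2) ≤ (1/2)[27 + √(27² + 4·27·173·172)] = (1/2)[27 + √3214377] = 909.9342

Kővári–Sós–Turán: let r_1, ..., r_27 be the row sums and z = Σ r_i the total number of 1s. Each pair of columns can share at most one row with both entries 1 (else a 2×2 all-ones block appears), so Σ_i C(r_i, 2) ≤ C(173, 2) = 14878. By convexity Σ_i C(r_i, 2) ≥ 27·C(z/27, 2) = z(z − 27)/(2·27), giving z² − 27z − 27·173·172 ≤ 0 and hence z ≤ (1/2)[27 + √(729 + 4·803412)] = (1/2)[27 + √3214377] ≈ (1/2)(27 + 1792.8684) = 909.9342.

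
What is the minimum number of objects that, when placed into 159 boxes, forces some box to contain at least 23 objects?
n = (23 − 1)·159 + 1 = 3499

By the generalised pigeonhole principle, to guarantee some box contains ≥ r objects we need more than (r − 1) · k objects total. Threshold: n = (r − 1) · k + 1. With r = 23 and k = 159: n = 22 · 159 + 1 = 3498 + 1 = 3499. For n = 3498 = 22 · 159, we can put exactly 22 objects in every box, avoiding 23 in any single one — so 3499 is tight.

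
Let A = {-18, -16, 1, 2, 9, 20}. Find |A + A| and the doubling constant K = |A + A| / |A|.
K = |A + A| / |A| = 19/6

Enumerate A + A = {a + b : a, b ∈ A}. With |A| = 6, there are |A|^2 = 36 ordered sum pairs; collecting distinct values, A + A = {-36, -34, -32, -17, -16, -15, -14, -9, -7, 2, 3, 4, 10, 11, 18, 21, 22, 29, 40}, so |A + A| = 19. Thus K = 19/6. For comparison, the minimum possible |A + A| over all 6-element sets is 2·6 − 1 = 11 (so min K = 11/6), attained only by arithmetic progressions.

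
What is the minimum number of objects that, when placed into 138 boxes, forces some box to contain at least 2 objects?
n = (2 − 1)·138 + 1 = 139

By the generalised pigeonhole principle, to guarantee some box contains ≥ r objects we need more than (r − 1) · k objects total. Threshold: n = (r − 1) · k + 1. With r = 2 and k = 138: n = 1 · 138 + 1 = 138 + 1 = 139. For n = 138 = 1 · 138, we can put exactly 1 objects in every box, avoiding 2 in any single one — so 139 is tight.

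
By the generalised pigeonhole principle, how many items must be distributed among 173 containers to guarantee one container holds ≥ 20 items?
n = (20 − 1)·173 + 1 = 3288

By the generalised pigeonhole principle, to guarantee some box contains ≥ r objects we need more than (r − 1) · k objects total. Threshold: n = (r − 1) · k + 1. With r = 20 and k = 173: n = 19 · 173 + 1 = 3287 + 1 = 3288. For n = 3287 = 19 · 173, we can put exactly 19 objects in every box, avoiding 20 in any single one — so 3288 is tight.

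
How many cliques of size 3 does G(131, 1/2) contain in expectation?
E[# K_3] = C(131, 3) · (1/2)^C(3, 2) = 366145 / 2^3 = 45768.125

For each 3-subset S of vertices (there are C(131, 3) = 366145 such S), let X_S = 1 if S induces a K_3 (all C(3, 2) = 3 edges present). Then P(X_S = 1) = (1/2)^3 = 1/8. By linearity of expectation, E[# K_3] = C(131, 3) · (1/2)^3 = 366145 / 8 = 45768.125.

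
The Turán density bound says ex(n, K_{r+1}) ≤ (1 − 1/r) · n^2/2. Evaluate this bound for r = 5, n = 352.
Turán density bound = (4/5) · 352^2/2 = 247808/5 ≈ 49561.6

Turán's theorem: ex(n, K_{r+1}) is achieved by the complete r-partite Turán graph T(n, r) with parts as balanced as possible, and is at most (1 − 1/r) · n^2/2. For r = 5, n = 352: the density bound is (4/5) · 123904/2 = 247808/5 ≈ 49561.6. The integer-valued extremum is e(T(352, 5)) = 49561, which is strictly less than the density bound 247808/5 since 5 ∤ 352 (the parts of T(352, 5) cannot all be equal).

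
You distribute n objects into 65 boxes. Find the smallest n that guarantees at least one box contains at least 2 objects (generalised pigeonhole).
n = (2 − 1)·65 + 1 = 66

By the generalised pigeonhole principle, to guarantee some box contains ≥ r objects we need more than (r − 1) · k objects total. Threshold: n = (r − 1) · k + 1. With r = 2 and k = 65: n = 1 · 65 + 1 = 65 + 1 = 66. For n = 65 = 1 · 65, we can put exactly 1 objects in every box, avoiding 2 in any single one — so 66 is tight.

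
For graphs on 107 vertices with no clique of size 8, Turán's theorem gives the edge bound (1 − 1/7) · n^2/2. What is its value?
Turán density bound = (6/7) · 107^2/2 = 34347/7 ≈ 4906.7143

Turán's theorem: ex(n, K_{r+1}) is achieved by the complete r-partite Turán graph T(n, r) with parts as balanced as possible, and is at most (1 − 1/r) · n^2/2. For r = 7, n = 107: the density bound is (6/7) · 11449/2 = 34347/7 ≈ 4906.7143. The integer-valued extremum is e(T(107, 7)) = 4906, which is strictly less than the density bound 34347/7 since 7 ∤ 107 (the parts of T(107, 7) cannot all be equal).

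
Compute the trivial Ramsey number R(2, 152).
R(2, 152) = 152

R(2, k) = k for all k ≥ 2: in a 2-colouring of K_k, either some edge is red (a red K_2) or all edges are blue (a blue K_k). And K_{151} coloured all-blue has no blue K_152, so R(2, 152) > 151. Hence R(2, 152) = 152.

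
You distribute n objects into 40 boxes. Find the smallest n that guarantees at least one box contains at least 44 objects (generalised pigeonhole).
n = (44 − 1)·40 + 1 = 1721

By the generalised pigeonhole principle, to guarantee some box contains ≥ r objects we need more than (r − 1) · k objects total. Threshold: n = (r − 1) · k + 1. With r = 44 and k = 40: n = 43 · 40 + 1 = 1720 + 1 = 1721. For n = 1720 = 43 · 40, we can put exactly 43 objects in every box, avoiding 44 in any single one — so 1721 is tight.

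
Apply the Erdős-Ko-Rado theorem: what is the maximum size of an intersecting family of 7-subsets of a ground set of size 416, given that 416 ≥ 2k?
max |F| = C(415, 6) = 6842091656505

The Erdős-Ko-Rado theorem states: for n ≥ 2k, an intersecting family of k-subsets of an n-element set has size at most C(n − 1, k − 1), with equality for 'star' families {A ⊆ [n] : |A| = k, i ∈ A} (fix an element i). For n = 416, k = 7: C(415, 6) = 6842091656505.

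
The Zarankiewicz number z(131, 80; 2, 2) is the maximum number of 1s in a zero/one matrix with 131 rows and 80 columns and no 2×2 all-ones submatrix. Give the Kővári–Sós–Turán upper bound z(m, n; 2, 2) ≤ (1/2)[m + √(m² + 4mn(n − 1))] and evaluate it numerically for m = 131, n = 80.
z(131, 80; 2, 2) ≤ (1/2)[131 + √(131² + 4·131·80·79)] = (1/2)[131 + √3328841] = 977.7556

Kővári–Sós–Turán: let r_1, ..., r_131 be the row sums and z = Σ r_i the total number of 1s. Each pair of columns can share at most one row with both entries 1 (else a 2×2 all-ones block appears), so Σ_i C(r_i, 2) ≤ C(80, 2) = 3160. By convexity Σ_i C(r_i, 2) ≥ 131·C(z/131, 2) = z(z − 131)/(2·131), giving z² − 131z − 131·80·79 ≤ 0 and hence z ≤ (1/2)[131 + √(17161 + 4·827920)] = (1/2)[131 + √3328841] ≈ (1/2)(131 + 1824.5112) = 977.7556.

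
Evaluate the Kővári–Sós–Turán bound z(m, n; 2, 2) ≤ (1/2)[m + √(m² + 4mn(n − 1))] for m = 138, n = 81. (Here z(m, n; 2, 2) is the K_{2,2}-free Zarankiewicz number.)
z(138, 81; 2, 2) ≤ (1/2)[138 + √(138² + 4·138·81·80)] = (1/2)[138 + √3596004] = 1017.1566

Kővári–Sós–Turán: let r_1, ..., r_138 be the row sums and z = Σ r_i the total number of 1s. Each pair of columns can share at most one row with both entries 1 (else a 2×2 all-ones block appears), so Σ_i C(r_i, 2) ≤ C(81, 2) = 3240. By convexity Σ_i C(r_i, 2) ≥ 138·C(z/138, 2) = z(z − 138)/(2·138), giving z² − 138z − 138·81·80 ≤ 0 and hence z ≤ (1/2)[138 + √(19044 + 4·894240)] = (1/2)[138 + √3596004] ≈ (1/2)(138 + 1896.3133) = 1017.1566.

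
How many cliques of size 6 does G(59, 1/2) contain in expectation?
E[# K_6] = C(59, 6) · (1/2)^C(6, 2) = 45057474 / 2^15 = 22528737/16384 ≈ 1375.044983

For each 6-subset S of vertices (there are C(59, 6) = 45057474 such S), let X_S = 1 if S induces a K_6 (all C(6, 2) = 15 edges present). Then P(X_S = 1) = (1/2)^15 = 1/32768. By linearity of expectation, E[# K_6] = C(59, 6) · (1/2)^15 = 45057474 / 32768 = 22528737/16384 ≈ 1375.044983.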